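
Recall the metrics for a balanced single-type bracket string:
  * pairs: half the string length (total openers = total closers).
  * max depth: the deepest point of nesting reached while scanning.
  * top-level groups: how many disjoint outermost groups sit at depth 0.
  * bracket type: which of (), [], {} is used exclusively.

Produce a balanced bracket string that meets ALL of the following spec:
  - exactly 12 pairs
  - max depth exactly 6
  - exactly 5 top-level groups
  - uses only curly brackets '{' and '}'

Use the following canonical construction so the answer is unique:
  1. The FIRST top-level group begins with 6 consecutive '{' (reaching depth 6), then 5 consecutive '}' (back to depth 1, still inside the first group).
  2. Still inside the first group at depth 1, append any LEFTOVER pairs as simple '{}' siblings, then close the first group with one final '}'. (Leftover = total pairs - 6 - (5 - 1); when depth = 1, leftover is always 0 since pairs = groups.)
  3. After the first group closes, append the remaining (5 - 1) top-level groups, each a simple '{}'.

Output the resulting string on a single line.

Spec: pairs=12 depth=6 groups=5
Leftover pairs = 12 - 6 - (5-1) = 2
First group: deep chain of depth 6 + 2 sibling pairs
Remaining 4 groups: simple '{}' each

Answer: {{{{{{}}}}}{}{}}{}{}{}{}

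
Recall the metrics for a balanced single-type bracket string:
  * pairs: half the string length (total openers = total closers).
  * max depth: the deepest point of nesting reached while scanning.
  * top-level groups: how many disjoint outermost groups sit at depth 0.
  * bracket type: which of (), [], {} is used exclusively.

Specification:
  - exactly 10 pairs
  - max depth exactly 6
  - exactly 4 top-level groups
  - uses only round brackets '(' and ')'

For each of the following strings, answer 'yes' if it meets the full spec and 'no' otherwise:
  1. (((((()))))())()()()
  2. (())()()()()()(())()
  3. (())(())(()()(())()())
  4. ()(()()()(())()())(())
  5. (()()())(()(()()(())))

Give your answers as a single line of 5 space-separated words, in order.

String 1 '(((((()))))())()()()': depth seq [1 2 3 4 5 6 5 4 3 2 1 2 1 0 1 0 1 0 1 0]
  -> pairs=10 depth=6 groups=4 -> yes
String 2 '(())()()()()()(())()': depth seq [1 2 1 0 1 0 1 0 1 0 1 0 1 0 1 2 1 0 1 0]
  -> pairs=10 depth=2 groups=8 -> no
String 3 '(())(())(()()(())()())': depth seq [1 2 1 0 1 2 1 0 1 2 1 2 1 2 3 2 1 2 1 2 1 0]
  -> pairs=11 depth=3 groups=3 -> no
String 4 '()(()()()(())()())(())': depth seq [1 0 1 2 1 2 1 2 1 2 3 2 1 2 1 2 1 0 1 2 1 0]
  -> pairs=11 depth=3 groups=3 -> no
String 5 '(()()())(()(()()(())))': depth seq [1 2 1 2 1 2 1 0 1 2 1 2 3 2 3 2 3 4 3 2 1 0]
  -> pairs=11 depth=4 groups=2 -> no

Answer: yes no no no no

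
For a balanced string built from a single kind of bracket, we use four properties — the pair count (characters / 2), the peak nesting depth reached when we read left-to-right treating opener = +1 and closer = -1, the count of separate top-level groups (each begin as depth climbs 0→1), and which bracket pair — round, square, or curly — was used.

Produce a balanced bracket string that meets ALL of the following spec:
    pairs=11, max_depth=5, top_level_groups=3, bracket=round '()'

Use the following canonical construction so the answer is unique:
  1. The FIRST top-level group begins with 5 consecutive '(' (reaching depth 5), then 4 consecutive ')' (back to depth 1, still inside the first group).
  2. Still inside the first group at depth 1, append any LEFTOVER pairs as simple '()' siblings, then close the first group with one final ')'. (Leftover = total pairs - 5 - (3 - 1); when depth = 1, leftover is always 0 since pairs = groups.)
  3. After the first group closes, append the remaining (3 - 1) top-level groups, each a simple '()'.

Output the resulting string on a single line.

Spec: pairs=11 depth=5 groups=3
Leftover pairs = 11 - 5 - (3-1) = 4
First group: deep chain of depth 5 + 4 sibling pairs
Remaining 2 groups: simple '()' each

Answer: ((((())))()()()())()()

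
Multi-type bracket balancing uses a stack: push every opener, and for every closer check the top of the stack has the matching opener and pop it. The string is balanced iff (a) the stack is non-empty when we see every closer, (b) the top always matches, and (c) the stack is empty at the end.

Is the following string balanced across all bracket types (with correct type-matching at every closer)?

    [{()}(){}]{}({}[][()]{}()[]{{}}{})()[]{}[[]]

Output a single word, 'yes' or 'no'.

pos 0: push '['; stack = [
pos 1: push '{'; stack = [{
pos 2: push '('; stack = [{(
pos 3: ')' matches '('; pop; stack = [{
pos 4: '}' matches '{'; pop; stack = [
pos 5: push '('; stack = [(
pos 6: ')' matches '('; pop; stack = [
pos 7: push '{'; stack = [{
pos 8: '}' matches '{'; pop; stack = [
pos 9: ']' matches '['; pop; stack = (empty)
pos 10: push '{'; stack = {
pos 11: '}' matches '{'; pop; stack = (empty)
pos 12: push '('; stack = (
pos 13: push '{'; stack = ({
pos 14: '}' matches '{'; pop; stack = (
pos 15: push '['; stack = ([
pos 16: ']' matches '['; pop; stack = (
pos 17: push '['; stack = ([
pos 18: push '('; stack = ([(
pos 19: ')' matches '('; pop; stack = ([
pos 20: ']' matches '['; pop; stack = (
pos 21: push '{'; stack = ({
pos 22: '}' matches '{'; pop; stack = (
pos 23: push '('; stack = ((
pos 24: ')' matches '('; pop; stack = (
pos 25: push '['; stack = ([
pos 26: ']' matches '['; pop; stack = (
pos 27: push '{'; stack = ({
pos 28: push '{'; stack = ({{
pos 29: '}' matches '{'; pop; stack = ({
pos 30: '}' matches '{'; pop; stack = (
pos 31: push '{'; stack = ({
pos 32: '}' matches '{'; pop; stack = (
pos 33: ')' matches '('; pop; stack = (empty)
pos 34: push '('; stack = (
pos 35: ')' matches '('; pop; stack = (empty)
pos 36: push '['; stack = [
pos 37: ']' matches '['; pop; stack = (empty)
pos 38: push '{'; stack = {
pos 39: '}' matches '{'; pop; stack = (empty)
pos 40: push '['; stack = [
pos 41: push '['; stack = [[
pos 42: ']' matches '['; pop; stack = [
pos 43: ']' matches '['; pop; stack = (empty)
end: stack empty → VALID
Verdict: properly nested → yes

Answer: yes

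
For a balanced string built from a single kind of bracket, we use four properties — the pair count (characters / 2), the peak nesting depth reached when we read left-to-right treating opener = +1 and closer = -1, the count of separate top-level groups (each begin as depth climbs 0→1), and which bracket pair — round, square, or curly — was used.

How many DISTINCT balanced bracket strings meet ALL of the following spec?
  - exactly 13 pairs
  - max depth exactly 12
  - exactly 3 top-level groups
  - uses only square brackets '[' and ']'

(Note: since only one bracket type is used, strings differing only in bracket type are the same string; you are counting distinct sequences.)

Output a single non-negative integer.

Spec: pairs=13 depth=12 groups=3
Count(depth <= 12) = 149226
Count(depth <= 11) = 149226
Count(depth == 12) = 149226 - 149226 = 0

Answer: 0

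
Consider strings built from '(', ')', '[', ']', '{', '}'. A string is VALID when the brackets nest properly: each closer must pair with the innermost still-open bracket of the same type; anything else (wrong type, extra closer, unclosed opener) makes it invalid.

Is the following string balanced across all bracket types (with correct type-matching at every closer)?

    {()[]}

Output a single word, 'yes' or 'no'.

pos 0: push '{'; stack = {
pos 1: push '('; stack = {(
pos 2: ')' matches '('; pop; stack = {
pos 3: push '['; stack = {[
pos 4: ']' matches '['; pop; stack = {
pos 5: '}' matches '{'; pop; stack = (empty)
end: stack empty → VALID
Verdict: properly nested → yes

Answer: yes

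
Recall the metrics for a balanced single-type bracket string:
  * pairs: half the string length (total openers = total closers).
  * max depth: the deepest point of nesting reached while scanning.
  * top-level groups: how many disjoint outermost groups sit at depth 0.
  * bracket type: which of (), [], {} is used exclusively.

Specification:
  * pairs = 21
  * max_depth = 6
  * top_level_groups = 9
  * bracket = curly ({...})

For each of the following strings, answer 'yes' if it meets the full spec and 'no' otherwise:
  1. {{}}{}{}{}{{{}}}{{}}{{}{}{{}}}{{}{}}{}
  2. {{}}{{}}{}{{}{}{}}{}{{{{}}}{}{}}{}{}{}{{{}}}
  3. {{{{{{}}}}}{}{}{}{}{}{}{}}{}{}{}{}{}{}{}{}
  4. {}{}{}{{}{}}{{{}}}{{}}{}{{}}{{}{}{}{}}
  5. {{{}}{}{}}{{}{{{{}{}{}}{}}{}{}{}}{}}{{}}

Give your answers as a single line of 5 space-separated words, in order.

String 1 '{{}}{}{}{}{{{}}}{{}}{{}{}{{}}}{{}{}}{}': depth seq [1 2 1 0 1 0 1 0 1 0 1 2 3 2 1 0 1 2 1 0 1 2 1 2 1 2 3 2 1 0 1 2 1 2 1 0 1 0]
  -> pairs=19 depth=3 groups=9 -> no
String 2 '{{}}{{}}{}{{}{}{}}{}{{{{}}}{}{}}{}{}{}{{{}}}': depth seq [1 2 1 0 1 2 1 0 1 0 1 2 1 2 1 2 1 0 1 0 1 2 3 4 3 2 1 2 1 2 1 0 1 0 1 0 1 0 1 2 3 2 1 0]
  -> pairs=22 depth=4 groups=10 -> no
String 3 '{{{{{{}}}}}{}{}{}{}{}{}{}}{}{}{}{}{}{}{}{}': depth seq [1 2 3 4 5 6 5 4 3 2 1 2 1 2 1 2 1 2 1 2 1 2 1 2 1 0 1 0 1 0 1 0 1 0 1 0 1 0 1 0 1 0]
  -> pairs=21 depth=6 groups=9 -> yes
String 4 '{}{}{}{{}{}}{{{}}}{{}}{}{{}}{{}{}{}{}}': depth seq [1 0 1 0 1 0 1 2 1 2 1 0 1 2 3 2 1 0 1 2 1 0 1 0 1 2 1 0 1 2 1 2 1 2 1 2 1 0]
  -> pairs=19 depth=3 groups=9 -> no
String 5 '{{{}}{}{}}{{}{{{{}{}{}}{}}{}{}{}}{}}{{}}': depth seq [1 2 3 2 1 2 1 2 1 0 1 2 1 2 3 4 5 4 5 4 5 4 3 4 3 2 3 2 3 2 3 2 1 2 1 0 1 2 1 0]
  -> pairs=20 depth=5 groups=3 -> no

Answer: no no yes no no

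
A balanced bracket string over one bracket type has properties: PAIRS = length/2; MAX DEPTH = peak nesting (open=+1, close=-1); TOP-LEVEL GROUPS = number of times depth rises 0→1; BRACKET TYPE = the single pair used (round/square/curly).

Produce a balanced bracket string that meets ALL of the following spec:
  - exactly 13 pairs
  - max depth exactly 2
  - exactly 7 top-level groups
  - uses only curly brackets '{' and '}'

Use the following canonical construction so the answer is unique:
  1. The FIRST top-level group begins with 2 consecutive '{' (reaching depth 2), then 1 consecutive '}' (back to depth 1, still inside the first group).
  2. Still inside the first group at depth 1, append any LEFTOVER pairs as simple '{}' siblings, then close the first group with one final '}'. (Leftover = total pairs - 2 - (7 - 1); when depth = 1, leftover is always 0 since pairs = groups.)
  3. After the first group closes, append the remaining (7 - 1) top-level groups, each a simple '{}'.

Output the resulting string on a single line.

Spec: pairs=13 depth=2 groups=7
Leftover pairs = 13 - 2 - (7-1) = 5
First group: deep chain of depth 2 + 5 sibling pairs
Remaining 6 groups: simple '{}' each

Answer: {{}{}{}{}{}{}}{}{}{}{}{}{}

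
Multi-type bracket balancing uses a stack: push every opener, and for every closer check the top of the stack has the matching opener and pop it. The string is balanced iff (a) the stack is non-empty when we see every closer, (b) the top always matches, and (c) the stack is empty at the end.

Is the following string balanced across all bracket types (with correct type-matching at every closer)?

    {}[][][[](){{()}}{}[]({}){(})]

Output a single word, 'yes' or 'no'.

pos 0: push '{'; stack = {
pos 1: '}' matches '{'; pop; stack = (empty)
pos 2: push '['; stack = [
pos 3: ']' matches '['; pop; stack = (empty)
pos 4: push '['; stack = [
pos 5: ']' matches '['; pop; stack = (empty)
pos 6: push '['; stack = [
pos 7: push '['; stack = [[
pos 8: ']' matches '['; pop; stack = [
pos 9: push '('; stack = [(
pos 10: ')' matches '('; pop; stack = [
pos 11: push '{'; stack = [{
pos 12: push '{'; stack = [{{
pos 13: push '('; stack = [{{(
pos 14: ')' matches '('; pop; stack = [{{
pos 15: '}' matches '{'; pop; stack = [{
pos 16: '}' matches '{'; pop; stack = [
pos 17: push '{'; stack = [{
pos 18: '}' matches '{'; pop; stack = [
pos 19: push '['; stack = [[
pos 20: ']' matches '['; pop; stack = [
pos 21: push '('; stack = [(
pos 22: push '{'; stack = [({
pos 23: '}' matches '{'; pop; stack = [(
pos 24: ')' matches '('; pop; stack = [
pos 25: push '{'; stack = [{
pos 26: push '('; stack = [{(
pos 27: saw closer '}' but top of stack is '(' (expected ')') → INVALID
Verdict: type mismatch at position 27: '}' closes '(' → no

Answer: no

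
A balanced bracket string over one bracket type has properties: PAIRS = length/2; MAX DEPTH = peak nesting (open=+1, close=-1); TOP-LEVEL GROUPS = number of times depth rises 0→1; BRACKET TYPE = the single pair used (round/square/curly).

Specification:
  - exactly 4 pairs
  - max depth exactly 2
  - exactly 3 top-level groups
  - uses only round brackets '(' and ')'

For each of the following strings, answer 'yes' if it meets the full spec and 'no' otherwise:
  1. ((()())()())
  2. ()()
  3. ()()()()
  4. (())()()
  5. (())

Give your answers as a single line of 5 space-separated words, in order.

Answer: no no no yes no

Derivation:
String 1 '((()())()())': depth seq [1 2 3 2 3 2 1 2 1 2 1 0]
  -> pairs=6 depth=3 groups=1 -> no
String 2 '()()': depth seq [1 0 1 0]
  -> pairs=2 depth=1 groups=2 -> no
String 3 '()()()()': depth seq [1 0 1 0 1 0 1 0]
  -> pairs=4 depth=1 groups=4 -> no
String 4 '(())()()': depth seq [1 2 1 0 1 0 1 0]
  -> pairs=4 depth=2 groups=3 -> yes
String 5 '(())': depth seq [1 2 1 0]
  -> pairs=2 depth=2 groups=1 -> no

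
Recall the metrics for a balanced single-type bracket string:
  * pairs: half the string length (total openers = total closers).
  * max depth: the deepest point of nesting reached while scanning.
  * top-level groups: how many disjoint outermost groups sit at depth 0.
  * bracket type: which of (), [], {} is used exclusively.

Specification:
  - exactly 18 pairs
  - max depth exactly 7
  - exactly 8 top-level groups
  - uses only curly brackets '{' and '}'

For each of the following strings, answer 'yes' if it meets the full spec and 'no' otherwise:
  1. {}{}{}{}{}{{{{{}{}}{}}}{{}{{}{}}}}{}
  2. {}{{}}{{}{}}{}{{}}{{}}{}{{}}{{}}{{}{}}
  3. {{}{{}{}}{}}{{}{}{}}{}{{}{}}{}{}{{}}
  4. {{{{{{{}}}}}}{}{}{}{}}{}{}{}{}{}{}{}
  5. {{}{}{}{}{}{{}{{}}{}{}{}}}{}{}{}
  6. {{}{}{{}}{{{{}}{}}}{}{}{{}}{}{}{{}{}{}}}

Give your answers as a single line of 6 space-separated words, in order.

String 1 '{}{}{}{}{}{{{{{}{}}{}}}{{}{{}{}}}}{}': depth seq [1 0 1 0 1 0 1 0 1 0 1 2 3 4 5 4 5 4 3 4 3 2 1 2 3 2 3 4 3 4 3 2 1 0 1 0]
  -> pairs=18 depth=5 groups=7 -> no
String 2 '{}{{}}{{}{}}{}{{}}{{}}{}{{}}{{}}{{}{}}': depth seq [1 0 1 2 1 0 1 2 1 2 1 0 1 0 1 2 1 0 1 2 1 0 1 0 1 2 1 0 1 2 1 0 1 2 1 2 1 0]
  -> pairs=19 depth=2 groups=10 -> no
String 3 '{{}{{}{}}{}}{{}{}{}}{}{{}{}}{}{}{{}}': depth seq [1 2 1 2 3 2 3 2 1 2 1 0 1 2 1 2 1 2 1 0 1 0 1 2 1 2 1 0 1 0 1 0 1 2 1 0]
  -> pairs=18 depth=3 groups=7 -> no
String 4 '{{{{{{{}}}}}}{}{}{}{}}{}{}{}{}{}{}{}': depth seq [1 2 3 4 5 6 7 6 5 4 3 2 1 2 1 2 1 2 1 2 1 0 1 0 1 0 1 0 1 0 1 0 1 0 1 0]
  -> pairs=18 depth=7 groups=8 -> yes
String 5 '{{}{}{}{}{}{{}{{}}{}{}{}}}{}{}{}': depth seq [1 2 1 2 1 2 1 2 1 2 1 2 3 2 3 4 3 2 3 2 3 2 3 2 1 0 1 0 1 0 1 0]
  -> pairs=16 depth=4 groups=4 -> no
String 6 '{{}{}{{}}{{{{}}{}}}{}{}{{}}{}{}{{}{}{}}}': depth seq [1 2 1 2 1 2 3 2 1 2 3 4 5 4 3 4 3 2 1 2 1 2 1 2 3 2 1 2 1 2 1 2 3 2 3 2 3 2 1 0]
  -> pairs=20 depth=5 groups=1 -> no

Answer: no no no yes no no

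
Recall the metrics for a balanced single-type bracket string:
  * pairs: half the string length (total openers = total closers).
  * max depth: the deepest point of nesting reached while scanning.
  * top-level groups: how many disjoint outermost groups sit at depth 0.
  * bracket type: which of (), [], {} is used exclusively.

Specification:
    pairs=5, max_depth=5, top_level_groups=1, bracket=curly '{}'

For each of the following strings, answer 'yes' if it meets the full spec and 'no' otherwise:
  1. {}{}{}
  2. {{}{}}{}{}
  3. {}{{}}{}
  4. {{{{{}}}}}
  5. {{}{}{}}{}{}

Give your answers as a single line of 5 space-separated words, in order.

Answer: no no no yes no

Derivation:
String 1 '{}{}{}': depth seq [1 0 1 0 1 0]
  -> pairs=3 depth=1 groups=3 -> no
String 2 '{{}{}}{}{}': depth seq [1 2 1 2 1 0 1 0 1 0]
  -> pairs=5 depth=2 groups=3 -> no
String 3 '{}{{}}{}': depth seq [1 0 1 2 1 0 1 0]
  -> pairs=4 depth=2 groups=3 -> no
String 4 '{{{{{}}}}}': depth seq [1 2 3 4 5 4 3 2 1 0]
  -> pairs=5 depth=5 groups=1 -> yes
String 5 '{{}{}{}}{}{}': depth seq [1 2 1 2 1 2 1 0 1 0 1 0]
  -> pairs=6 depth=2 groups=3 -> no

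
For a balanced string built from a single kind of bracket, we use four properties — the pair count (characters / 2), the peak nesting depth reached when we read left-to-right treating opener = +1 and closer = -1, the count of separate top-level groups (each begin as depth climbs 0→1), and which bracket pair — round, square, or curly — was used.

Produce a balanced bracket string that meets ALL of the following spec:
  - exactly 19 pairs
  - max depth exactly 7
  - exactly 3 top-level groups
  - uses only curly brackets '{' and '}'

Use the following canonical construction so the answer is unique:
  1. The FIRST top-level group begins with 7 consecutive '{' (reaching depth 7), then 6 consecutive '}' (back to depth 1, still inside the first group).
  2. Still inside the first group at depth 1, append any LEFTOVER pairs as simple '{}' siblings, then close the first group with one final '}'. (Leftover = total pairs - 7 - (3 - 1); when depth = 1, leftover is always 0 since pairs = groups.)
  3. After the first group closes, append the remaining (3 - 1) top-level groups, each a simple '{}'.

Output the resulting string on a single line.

Spec: pairs=19 depth=7 groups=3
Leftover pairs = 19 - 7 - (3-1) = 10
First group: deep chain of depth 7 + 10 sibling pairs
Remaining 2 groups: simple '{}' each

Answer: {{{{{{{}}}}}}{}{}{}{}{}{}{}{}{}{}}{}{}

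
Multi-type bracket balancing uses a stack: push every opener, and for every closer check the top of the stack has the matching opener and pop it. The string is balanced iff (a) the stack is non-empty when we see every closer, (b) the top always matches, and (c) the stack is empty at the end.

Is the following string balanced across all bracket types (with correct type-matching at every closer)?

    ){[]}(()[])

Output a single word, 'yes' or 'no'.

Answer: no

Derivation:
pos 0: saw closer ')' but stack is empty → INVALID
Verdict: unmatched closer ')' at position 0 → no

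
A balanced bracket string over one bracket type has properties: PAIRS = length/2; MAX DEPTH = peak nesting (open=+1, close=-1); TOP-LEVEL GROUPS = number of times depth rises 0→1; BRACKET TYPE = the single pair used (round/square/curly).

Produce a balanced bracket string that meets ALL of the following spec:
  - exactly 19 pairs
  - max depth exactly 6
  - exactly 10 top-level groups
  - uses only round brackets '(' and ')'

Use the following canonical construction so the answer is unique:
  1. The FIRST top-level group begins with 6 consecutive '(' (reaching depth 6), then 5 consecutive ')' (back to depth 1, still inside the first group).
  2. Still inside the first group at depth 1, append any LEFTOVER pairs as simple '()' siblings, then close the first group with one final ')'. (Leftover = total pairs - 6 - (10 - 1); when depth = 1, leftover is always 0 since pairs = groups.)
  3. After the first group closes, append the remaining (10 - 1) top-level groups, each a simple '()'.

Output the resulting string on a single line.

Answer: (((((()))))()()()())()()()()()()()()()

Derivation:
Spec: pairs=19 depth=6 groups=10
Leftover pairs = 19 - 6 - (10-1) = 4
First group: deep chain of depth 6 + 4 sibling pairs
Remaining 9 groups: simple '()' each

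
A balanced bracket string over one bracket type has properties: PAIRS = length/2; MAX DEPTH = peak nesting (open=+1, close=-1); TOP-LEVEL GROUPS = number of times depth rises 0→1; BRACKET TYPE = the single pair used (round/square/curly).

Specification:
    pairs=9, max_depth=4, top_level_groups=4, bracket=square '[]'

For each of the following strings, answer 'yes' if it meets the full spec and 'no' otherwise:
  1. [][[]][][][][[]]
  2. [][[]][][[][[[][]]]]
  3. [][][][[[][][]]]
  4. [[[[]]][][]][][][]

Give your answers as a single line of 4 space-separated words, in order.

String 1 '[][[]][][][][[]]': depth seq [1 0 1 2 1 0 1 0 1 0 1 0 1 2 1 0]
  -> pairs=8 depth=2 groups=6 -> no
String 2 '[][[]][][[][[[][]]]]': depth seq [1 0 1 2 1 0 1 0 1 2 1 2 3 4 3 4 3 2 1 0]
  -> pairs=10 depth=4 groups=4 -> no
String 3 '[][][][[[][][]]]': depth seq [1 0 1 0 1 0 1 2 3 2 3 2 3 2 1 0]
  -> pairs=8 depth=3 groups=4 -> no
String 4 '[[[[]]][][]][][][]': depth seq [1 2 3 4 3 2 1 2 1 2 1 0 1 0 1 0 1 0]
  -> pairs=9 depth=4 groups=4 -> yes

Answer: no no no yes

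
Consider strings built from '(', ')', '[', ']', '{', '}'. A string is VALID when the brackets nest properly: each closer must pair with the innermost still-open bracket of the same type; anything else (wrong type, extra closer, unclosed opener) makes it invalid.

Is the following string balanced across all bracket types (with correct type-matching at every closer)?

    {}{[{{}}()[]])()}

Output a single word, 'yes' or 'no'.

Answer: no

Derivation:
pos 0: push '{'; stack = {
pos 1: '}' matches '{'; pop; stack = (empty)
pos 2: push '{'; stack = {
pos 3: push '['; stack = {[
pos 4: push '{'; stack = {[{
pos 5: push '{'; stack = {[{{
pos 6: '}' matches '{'; pop; stack = {[{
pos 7: '}' matches '{'; pop; stack = {[
pos 8: push '('; stack = {[(
pos 9: ')' matches '('; pop; stack = {[
pos 10: push '['; stack = {[[
pos 11: ']' matches '['; pop; stack = {[
pos 12: ']' matches '['; pop; stack = {
pos 13: saw closer ')' but top of stack is '{' (expected '}') → INVALID
Verdict: type mismatch at position 13: ')' closes '{' → no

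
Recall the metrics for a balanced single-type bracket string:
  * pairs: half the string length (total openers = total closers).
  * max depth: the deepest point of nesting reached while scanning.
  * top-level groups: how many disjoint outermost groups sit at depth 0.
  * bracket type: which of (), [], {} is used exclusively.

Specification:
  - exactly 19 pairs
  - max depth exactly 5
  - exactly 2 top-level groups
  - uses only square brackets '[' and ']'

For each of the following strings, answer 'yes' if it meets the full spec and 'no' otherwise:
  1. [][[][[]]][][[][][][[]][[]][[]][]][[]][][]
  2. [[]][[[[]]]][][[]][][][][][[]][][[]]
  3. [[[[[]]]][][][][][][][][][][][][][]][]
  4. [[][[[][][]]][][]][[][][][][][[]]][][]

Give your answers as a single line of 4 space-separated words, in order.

String 1 '[][[][[]]][][[][][][[]][[]][[]][]][[]][][]': depth seq [1 0 1 2 1 2 3 2 1 0 1 0 1 2 1 2 1 2 1 2 3 2 1 2 3 2 1 2 3 2 1 2 1 0 1 2 1 0 1 0 1 0]
  -> pairs=21 depth=3 groups=7 -> no
String 2 '[[]][[[[]]]][][[]][][][][][[]][][[]]': depth seq [1 2 1 0 1 2 3 4 3 2 1 0 1 0 1 2 1 0 1 0 1 0 1 0 1 0 1 2 1 0 1 0 1 2 1 0]
  -> pairs=18 depth=4 groups=11 -> no
String 3 '[[[[[]]]][][][][][][][][][][][][][]][]': depth seq [1 2 3 4 5 4 3 2 1 2 1 2 1 2 1 2 1 2 1 2 1 2 1 2 1 2 1 2 1 2 1 2 1 2 1 0 1 0]
  -> pairs=19 depth=5 groups=2 -> yes
String 4 '[[][[[][][]]][][]][[][][][][][[]]][][]': depth seq [1 2 1 2 3 4 3 4 3 4 3 2 1 2 1 2 1 0 1 2 1 2 1 2 1 2 1 2 1 2 3 2 1 0 1 0 1 0]
  -> pairs=19 depth=4 groups=4 -> no

Answer: no no yes no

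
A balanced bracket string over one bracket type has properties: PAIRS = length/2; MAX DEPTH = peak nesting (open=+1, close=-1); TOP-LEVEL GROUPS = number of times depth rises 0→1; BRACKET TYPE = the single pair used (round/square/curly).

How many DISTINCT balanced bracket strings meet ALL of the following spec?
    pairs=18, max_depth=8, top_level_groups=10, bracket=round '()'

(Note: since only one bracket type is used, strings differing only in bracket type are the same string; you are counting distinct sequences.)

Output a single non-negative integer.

Answer: 220

Derivation:
Spec: pairs=18 depth=8 groups=10
Count(depth <= 8) = 600865
Count(depth <= 7) = 600645
Count(depth == 8) = 600865 - 600645 = 220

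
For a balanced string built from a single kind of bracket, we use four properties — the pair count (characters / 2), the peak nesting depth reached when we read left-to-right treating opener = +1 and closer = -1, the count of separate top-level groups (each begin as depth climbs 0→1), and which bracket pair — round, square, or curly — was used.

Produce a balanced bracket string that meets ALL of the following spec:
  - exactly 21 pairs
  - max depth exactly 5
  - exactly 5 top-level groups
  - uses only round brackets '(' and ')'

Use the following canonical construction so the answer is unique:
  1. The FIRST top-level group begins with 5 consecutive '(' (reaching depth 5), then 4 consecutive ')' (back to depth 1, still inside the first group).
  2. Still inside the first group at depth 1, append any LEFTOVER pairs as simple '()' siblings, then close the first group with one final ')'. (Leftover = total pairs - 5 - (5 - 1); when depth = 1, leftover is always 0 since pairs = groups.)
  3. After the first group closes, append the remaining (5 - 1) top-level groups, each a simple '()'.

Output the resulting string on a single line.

Answer: ((((())))()()()()()()()()()()()())()()()()

Derivation:
Spec: pairs=21 depth=5 groups=5
Leftover pairs = 21 - 5 - (5-1) = 12
First group: deep chain of depth 5 + 12 sibling pairs
Remaining 4 groups: simple '()' each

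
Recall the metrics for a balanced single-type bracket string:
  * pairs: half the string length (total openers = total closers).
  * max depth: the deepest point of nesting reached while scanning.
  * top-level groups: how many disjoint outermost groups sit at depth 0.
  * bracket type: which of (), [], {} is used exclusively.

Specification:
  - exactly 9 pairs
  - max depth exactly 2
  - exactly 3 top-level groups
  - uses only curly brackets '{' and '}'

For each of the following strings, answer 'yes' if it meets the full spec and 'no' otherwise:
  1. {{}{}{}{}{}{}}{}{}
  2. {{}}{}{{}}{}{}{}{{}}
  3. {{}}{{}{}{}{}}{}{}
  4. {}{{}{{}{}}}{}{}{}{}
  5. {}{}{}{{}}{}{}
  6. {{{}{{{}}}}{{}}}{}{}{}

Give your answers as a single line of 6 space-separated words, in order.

String 1 '{{}{}{}{}{}{}}{}{}': depth seq [1 2 1 2 1 2 1 2 1 2 1 2 1 0 1 0 1 0]
  -> pairs=9 depth=2 groups=3 -> yes
String 2 '{{}}{}{{}}{}{}{}{{}}': depth seq [1 2 1 0 1 0 1 2 1 0 1 0 1 0 1 0 1 2 1 0]
  -> pairs=10 depth=2 groups=7 -> no
String 3 '{{}}{{}{}{}{}}{}{}': depth seq [1 2 1 0 1 2 1 2 1 2 1 2 1 0 1 0 1 0]
  -> pairs=9 depth=2 groups=4 -> no
String 4 '{}{{}{{}{}}}{}{}{}{}': depth seq [1 0 1 2 1 2 3 2 3 2 1 0 1 0 1 0 1 0 1 0]
  -> pairs=10 depth=3 groups=6 -> no
String 5 '{}{}{}{{}}{}{}': depth seq [1 0 1 0 1 0 1 2 1 0 1 0 1 0]
  -> pairs=7 depth=2 groups=6 -> no
String 6 '{{{}{{{}}}}{{}}}{}{}{}': depth seq [1 2 3 2 3 4 5 4 3 2 1 2 3 2 1 0 1 0 1 0 1 0]
  -> pairs=11 depth=5 groups=4 -> no

Answer: yes no no no no no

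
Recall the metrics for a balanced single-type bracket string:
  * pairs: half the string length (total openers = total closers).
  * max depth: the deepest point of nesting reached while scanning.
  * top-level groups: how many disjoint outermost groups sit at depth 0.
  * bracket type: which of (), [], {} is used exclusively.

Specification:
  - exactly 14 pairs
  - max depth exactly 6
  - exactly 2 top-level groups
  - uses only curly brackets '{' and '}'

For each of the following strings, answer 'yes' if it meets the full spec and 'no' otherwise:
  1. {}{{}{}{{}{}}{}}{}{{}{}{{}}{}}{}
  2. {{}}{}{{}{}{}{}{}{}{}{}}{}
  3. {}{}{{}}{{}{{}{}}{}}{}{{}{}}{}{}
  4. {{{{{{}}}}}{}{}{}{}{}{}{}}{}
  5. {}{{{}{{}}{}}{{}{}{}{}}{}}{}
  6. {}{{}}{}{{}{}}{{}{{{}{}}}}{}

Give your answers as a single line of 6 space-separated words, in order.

String 1 '{}{{}{}{{}{}}{}}{}{{}{}{{}}{}}{}': depth seq [1 0 1 2 1 2 1 2 3 2 3 2 1 2 1 0 1 0 1 2 1 2 1 2 3 2 1 2 1 0 1 0]
  -> pairs=16 depth=3 groups=5 -> no
String 2 '{{}}{}{{}{}{}{}{}{}{}{}}{}': depth seq [1 2 1 0 1 0 1 2 1 2 1 2 1 2 1 2 1 2 1 2 1 2 1 0 1 0]
  -> pairs=13 depth=2 groups=4 -> no
String 3 '{}{}{{}}{{}{{}{}}{}}{}{{}{}}{}{}': depth seq [1 0 1 0 1 2 1 0 1 2 1 2 3 2 3 2 1 2 1 0 1 0 1 2 1 2 1 0 1 0 1 0]
  -> pairs=16 depth=3 groups=8 -> no
String 4 '{{{{{{}}}}}{}{}{}{}{}{}{}}{}': depth seq [1 2 3 4 5 6 5 4 3 2 1 2 1 2 1 2 1 2 1 2 1 2 1 2 1 0 1 0]
  -> pairs=14 depth=6 groups=2 -> yes
String 5 '{}{{{}{{}}{}}{{}{}{}{}}{}}{}': depth seq [1 0 1 2 3 2 3 4 3 2 3 2 1 2 3 2 3 2 3 2 3 2 1 2 1 0 1 0]
  -> pairs=14 depth=4 groups=3 -> no
String 6 '{}{{}}{}{{}{}}{{}{{{}{}}}}{}': depth seq [1 0 1 2 1 0 1 0 1 2 1 2 1 0 1 2 1 2 3 4 3 4 3 2 1 0 1 0]
  -> pairs=14 depth=4 groups=6 -> no

Answer: no no no yes no no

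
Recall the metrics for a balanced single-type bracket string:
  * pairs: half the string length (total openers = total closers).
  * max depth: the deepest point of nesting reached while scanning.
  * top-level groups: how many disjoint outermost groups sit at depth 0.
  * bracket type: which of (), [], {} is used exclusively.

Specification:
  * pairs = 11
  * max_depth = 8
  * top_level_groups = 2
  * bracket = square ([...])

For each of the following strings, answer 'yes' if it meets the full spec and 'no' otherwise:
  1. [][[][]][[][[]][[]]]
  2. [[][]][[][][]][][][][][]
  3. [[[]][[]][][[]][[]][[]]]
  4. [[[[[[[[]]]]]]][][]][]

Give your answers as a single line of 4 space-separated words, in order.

String 1 '[][[][]][[][[]][[]]]': depth seq [1 0 1 2 1 2 1 0 1 2 1 2 3 2 1 2 3 2 1 0]
  -> pairs=10 depth=3 groups=3 -> no
String 2 '[[][]][[][][]][][][][][]': depth seq [1 2 1 2 1 0 1 2 1 2 1 2 1 0 1 0 1 0 1 0 1 0 1 0]
  -> pairs=12 depth=2 groups=7 -> no
String 3 '[[[]][[]][][[]][[]][[]]]': depth seq [1 2 3 2 1 2 3 2 1 2 1 2 3 2 1 2 3 2 1 2 3 2 1 0]
  -> pairs=12 depth=3 groups=1 -> no
String 4 '[[[[[[[[]]]]]]][][]][]': depth seq [1 2 3 4 5 6 7 8 7 6 5 4 3 2 1 2 1 2 1 0 1 0]
  -> pairs=11 depth=8 groups=2 -> yes

Answer: no no no yes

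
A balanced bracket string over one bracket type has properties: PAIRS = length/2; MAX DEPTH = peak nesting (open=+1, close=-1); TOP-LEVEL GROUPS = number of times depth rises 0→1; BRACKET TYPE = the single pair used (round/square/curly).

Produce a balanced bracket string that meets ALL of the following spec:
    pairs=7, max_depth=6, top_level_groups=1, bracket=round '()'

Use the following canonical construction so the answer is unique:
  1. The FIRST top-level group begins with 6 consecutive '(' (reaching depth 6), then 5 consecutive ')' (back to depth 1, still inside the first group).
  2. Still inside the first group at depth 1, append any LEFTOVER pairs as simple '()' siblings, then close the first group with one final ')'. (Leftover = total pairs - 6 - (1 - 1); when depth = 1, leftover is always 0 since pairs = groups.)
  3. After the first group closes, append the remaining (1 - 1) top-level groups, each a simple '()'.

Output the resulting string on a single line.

Answer: (((((()))))())

Derivation:
Spec: pairs=7 depth=6 groups=1
Leftover pairs = 7 - 6 - (1-1) = 1
First group: deep chain of depth 6 + 1 sibling pairs
Remaining 0 groups: simple '()' each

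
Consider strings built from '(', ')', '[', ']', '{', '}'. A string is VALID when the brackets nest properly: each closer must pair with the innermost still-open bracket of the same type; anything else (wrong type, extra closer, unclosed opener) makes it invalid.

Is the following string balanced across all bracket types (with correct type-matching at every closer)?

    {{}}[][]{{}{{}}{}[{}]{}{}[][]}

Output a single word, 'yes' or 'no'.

Answer: yes

Derivation:
pos 0: push '{'; stack = {
pos 1: push '{'; stack = {{
pos 2: '}' matches '{'; pop; stack = {
pos 3: '}' matches '{'; pop; stack = (empty)
pos 4: push '['; stack = [
pos 5: ']' matches '['; pop; stack = (empty)
pos 6: push '['; stack = [
pos 7: ']' matches '['; pop; stack = (empty)
pos 8: push '{'; stack = {
pos 9: push '{'; stack = {{
pos 10: '}' matches '{'; pop; stack = {
pos 11: push '{'; stack = {{
pos 12: push '{'; stack = {{{
pos 13: '}' matches '{'; pop; stack = {{
pos 14: '}' matches '{'; pop; stack = {
pos 15: push '{'; stack = {{
pos 16: '}' matches '{'; pop; stack = {
pos 17: push '['; stack = {[
pos 18: push '{'; stack = {[{
pos 19: '}' matches '{'; pop; stack = {[
pos 20: ']' matches '['; pop; stack = {
pos 21: push '{'; stack = {{
pos 22: '}' matches '{'; pop; stack = {
pos 23: push '{'; stack = {{
pos 24: '}' matches '{'; pop; stack = {
pos 25: push '['; stack = {[
pos 26: ']' matches '['; pop; stack = {
pos 27: push '['; stack = {[
pos 28: ']' matches '['; pop; stack = {
pos 29: '}' matches '{'; pop; stack = (empty)
end: stack empty → VALID
Verdict: properly nested → yes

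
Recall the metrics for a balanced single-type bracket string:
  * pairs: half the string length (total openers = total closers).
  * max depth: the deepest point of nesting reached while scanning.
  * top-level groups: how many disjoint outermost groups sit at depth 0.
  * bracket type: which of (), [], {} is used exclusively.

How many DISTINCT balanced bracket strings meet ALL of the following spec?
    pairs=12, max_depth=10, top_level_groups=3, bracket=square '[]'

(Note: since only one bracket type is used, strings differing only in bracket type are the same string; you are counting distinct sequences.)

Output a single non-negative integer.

Answer: 3

Derivation:
Spec: pairs=12 depth=10 groups=3
Count(depth <= 10) = 41990
Count(depth <= 9) = 41987
Count(depth == 10) = 41990 - 41987 = 3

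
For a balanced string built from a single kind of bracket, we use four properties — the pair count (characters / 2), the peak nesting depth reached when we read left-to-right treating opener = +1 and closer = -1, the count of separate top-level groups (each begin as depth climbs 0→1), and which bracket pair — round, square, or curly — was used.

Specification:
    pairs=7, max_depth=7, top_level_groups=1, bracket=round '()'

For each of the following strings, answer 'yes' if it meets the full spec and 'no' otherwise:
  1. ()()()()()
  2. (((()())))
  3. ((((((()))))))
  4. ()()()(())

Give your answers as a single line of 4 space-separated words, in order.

String 1 '()()()()()': depth seq [1 0 1 0 1 0 1 0 1 0]
  -> pairs=5 depth=1 groups=5 -> no
String 2 '(((()())))': depth seq [1 2 3 4 3 4 3 2 1 0]
  -> pairs=5 depth=4 groups=1 -> no
String 3 '((((((()))))))': depth seq [1 2 3 4 5 6 7 6 5 4 3 2 1 0]
  -> pairs=7 depth=7 groups=1 -> yes
String 4 '()()()(())': depth seq [1 0 1 0 1 0 1 2 1 0]
  -> pairs=5 depth=2 groups=4 -> no

Answer: no no yes no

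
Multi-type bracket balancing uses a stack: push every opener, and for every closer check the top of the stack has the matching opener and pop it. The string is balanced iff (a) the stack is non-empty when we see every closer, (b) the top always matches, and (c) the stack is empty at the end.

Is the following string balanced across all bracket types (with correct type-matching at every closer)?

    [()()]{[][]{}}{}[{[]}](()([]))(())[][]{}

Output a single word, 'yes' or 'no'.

pos 0: push '['; stack = [
pos 1: push '('; stack = [(
pos 2: ')' matches '('; pop; stack = [
pos 3: push '('; stack = [(
pos 4: ')' matches '('; pop; stack = [
pos 5: ']' matches '['; pop; stack = (empty)
pos 6: push '{'; stack = {
pos 7: push '['; stack = {[
pos 8: ']' matches '['; pop; stack = {
pos 9: push '['; stack = {[
pos 10: ']' matches '['; pop; stack = {
pos 11: push '{'; stack = {{
pos 12: '}' matches '{'; pop; stack = {
pos 13: '}' matches '{'; pop; stack = (empty)
pos 14: push '{'; stack = {
pos 15: '}' matches '{'; pop; stack = (empty)
pos 16: push '['; stack = [
pos 17: push '{'; stack = [{
pos 18: push '['; stack = [{[
pos 19: ']' matches '['; pop; stack = [{
pos 20: '}' matches '{'; pop; stack = [
pos 21: ']' matches '['; pop; stack = (empty)
pos 22: push '('; stack = (
pos 23: push '('; stack = ((
pos 24: ')' matches '('; pop; stack = (
pos 25: push '('; stack = ((
pos 26: push '['; stack = (([
pos 27: ']' matches '['; pop; stack = ((
pos 28: ')' matches '('; pop; stack = (
pos 29: ')' matches '('; pop; stack = (empty)
pos 30: push '('; stack = (
pos 31: push '('; stack = ((
pos 32: ')' matches '('; pop; stack = (
pos 33: ')' matches '('; pop; stack = (empty)
pos 34: push '['; stack = [
pos 35: ']' matches '['; pop; stack = (empty)
pos 36: push '['; stack = [
pos 37: ']' matches '['; pop; stack = (empty)
pos 38: push '{'; stack = {
pos 39: '}' matches '{'; pop; stack = (empty)
end: stack empty → VALID
Verdict: properly nested → yes

Answer: yes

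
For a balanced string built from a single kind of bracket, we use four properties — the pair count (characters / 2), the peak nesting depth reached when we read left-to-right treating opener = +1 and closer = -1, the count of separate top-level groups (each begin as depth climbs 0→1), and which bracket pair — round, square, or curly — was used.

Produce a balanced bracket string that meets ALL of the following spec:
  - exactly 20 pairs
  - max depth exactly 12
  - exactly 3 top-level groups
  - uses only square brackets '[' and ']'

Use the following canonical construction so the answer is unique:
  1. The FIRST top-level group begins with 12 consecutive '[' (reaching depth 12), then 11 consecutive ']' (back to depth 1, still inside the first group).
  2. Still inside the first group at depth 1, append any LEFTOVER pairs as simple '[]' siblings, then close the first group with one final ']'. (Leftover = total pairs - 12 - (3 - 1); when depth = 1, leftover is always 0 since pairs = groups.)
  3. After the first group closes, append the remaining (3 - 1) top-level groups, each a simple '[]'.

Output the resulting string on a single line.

Spec: pairs=20 depth=12 groups=3
Leftover pairs = 20 - 12 - (3-1) = 6
First group: deep chain of depth 12 + 6 sibling pairs
Remaining 2 groups: simple '[]' each

Answer: [[[[[[[[[[[[]]]]]]]]]]][][][][][][]][][]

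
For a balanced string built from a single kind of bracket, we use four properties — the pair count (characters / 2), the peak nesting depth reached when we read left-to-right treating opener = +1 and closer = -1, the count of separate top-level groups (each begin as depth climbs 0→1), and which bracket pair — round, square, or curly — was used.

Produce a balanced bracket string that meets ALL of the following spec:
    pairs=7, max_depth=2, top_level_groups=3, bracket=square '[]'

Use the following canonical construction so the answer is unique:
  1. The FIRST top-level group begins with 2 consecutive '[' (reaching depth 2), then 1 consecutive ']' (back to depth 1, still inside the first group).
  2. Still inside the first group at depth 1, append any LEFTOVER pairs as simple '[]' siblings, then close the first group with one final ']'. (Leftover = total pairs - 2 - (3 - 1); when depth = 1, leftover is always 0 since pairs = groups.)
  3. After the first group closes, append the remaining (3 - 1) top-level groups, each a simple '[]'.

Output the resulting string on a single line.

Spec: pairs=7 depth=2 groups=3
Leftover pairs = 7 - 2 - (3-1) = 3
First group: deep chain of depth 2 + 3 sibling pairs
Remaining 2 groups: simple '[]' each

Answer: [[][][][]][][]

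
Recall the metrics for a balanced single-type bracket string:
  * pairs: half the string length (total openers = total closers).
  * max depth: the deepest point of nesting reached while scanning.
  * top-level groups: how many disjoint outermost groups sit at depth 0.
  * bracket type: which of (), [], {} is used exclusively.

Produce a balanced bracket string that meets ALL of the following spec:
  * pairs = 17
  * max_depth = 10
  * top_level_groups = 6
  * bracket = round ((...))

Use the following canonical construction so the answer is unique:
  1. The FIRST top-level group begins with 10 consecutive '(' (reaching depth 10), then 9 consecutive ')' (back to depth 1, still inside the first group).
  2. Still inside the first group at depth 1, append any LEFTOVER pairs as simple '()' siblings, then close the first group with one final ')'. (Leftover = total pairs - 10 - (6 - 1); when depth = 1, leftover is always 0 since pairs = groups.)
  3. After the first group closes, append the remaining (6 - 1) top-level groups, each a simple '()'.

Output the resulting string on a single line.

Answer: (((((((((()))))))))()())()()()()()

Derivation:
Spec: pairs=17 depth=10 groups=6
Leftover pairs = 17 - 10 - (6-1) = 2
First group: deep chain of depth 10 + 2 sibling pairs
Remaining 5 groups: simple '()' each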